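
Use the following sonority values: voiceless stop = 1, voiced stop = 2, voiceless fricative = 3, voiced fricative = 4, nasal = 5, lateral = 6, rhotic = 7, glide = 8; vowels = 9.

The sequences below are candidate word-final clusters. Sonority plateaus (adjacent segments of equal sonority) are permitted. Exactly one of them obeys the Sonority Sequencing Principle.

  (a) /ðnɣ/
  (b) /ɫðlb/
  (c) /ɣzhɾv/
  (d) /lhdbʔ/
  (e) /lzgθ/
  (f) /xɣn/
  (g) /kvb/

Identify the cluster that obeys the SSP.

(a) sonority 4-5-4: ill-formed.
(b) sonority 6-4-6-2: ill-formed.
(c) sonority 4-4-3-7-4: ill-formed.
(d) sonority 6-3-2-2-1: well-formed.
(e) sonority 6-4-2-3: ill-formed.
(f) sonority 3-4-5: ill-formed.
(g) sonority 1-4-2: ill-formed.

d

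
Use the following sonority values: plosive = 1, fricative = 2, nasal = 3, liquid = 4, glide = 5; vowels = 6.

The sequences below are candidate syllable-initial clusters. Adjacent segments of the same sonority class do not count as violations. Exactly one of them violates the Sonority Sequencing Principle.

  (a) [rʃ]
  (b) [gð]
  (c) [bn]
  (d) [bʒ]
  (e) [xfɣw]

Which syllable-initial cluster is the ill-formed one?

(a) sonority 4-2: ill-formed.
(b) sonority 1-2: well-formed.
(c) sonority 1-3: well-formed.
(d) sonority 1-2: well-formed.
(e) sonority 2-2-2-5: well-formed.

a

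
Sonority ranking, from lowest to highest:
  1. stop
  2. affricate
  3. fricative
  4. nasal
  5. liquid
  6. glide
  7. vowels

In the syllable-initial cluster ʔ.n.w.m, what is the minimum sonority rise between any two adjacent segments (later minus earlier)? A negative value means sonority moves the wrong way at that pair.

/ʔ/ is a stop (sonority 1).
/n/ is a nasal (sonority 4).
/w/ is a glide (sonority 6).
/m/ is a nasal (sonority 4).
/ʔ/→/n/: change +3.
/n/→/w/: change +2.
/w/→/m/: change -2.
Minimum = -2.

-2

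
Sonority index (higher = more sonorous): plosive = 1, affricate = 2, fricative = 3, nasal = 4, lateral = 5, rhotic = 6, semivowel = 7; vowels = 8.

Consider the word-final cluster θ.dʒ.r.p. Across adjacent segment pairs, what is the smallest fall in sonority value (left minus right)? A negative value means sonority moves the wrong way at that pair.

/θ/ — fricative, sonority 3.
/dʒ/ — affricate, sonority 2.
/r/ — rhotic, sonority 6.
/p/ — plosive, sonority 1.
/θ/→/dʒ/: change +1.
/dʒ/→/r/: change -4.
/r/→/p/: change +5.
Minimum = -4.

-4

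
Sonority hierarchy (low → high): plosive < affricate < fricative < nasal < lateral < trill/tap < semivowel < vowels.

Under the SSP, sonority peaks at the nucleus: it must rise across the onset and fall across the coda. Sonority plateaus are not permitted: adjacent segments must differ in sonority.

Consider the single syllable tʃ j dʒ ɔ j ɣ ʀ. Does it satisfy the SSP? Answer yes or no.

no

Onset: /tʃ/ is an affricate (sonority 2), /j/ is a semivowel (sonority 7), /dʒ/ is an affricate (sonority 2); then the nucleus /ɔ/ (sonority 8).
Onset profile 2-7-2-8 — does not strictly rise throughout.
Coda: /j/ is a semivowel (sonority 7), /ɣ/ is a fricative (sonority 3), /ʀ/ is a trill/tap (sonority 6).
Coda profile 8-7-3-6 — does not strictly fall throughout.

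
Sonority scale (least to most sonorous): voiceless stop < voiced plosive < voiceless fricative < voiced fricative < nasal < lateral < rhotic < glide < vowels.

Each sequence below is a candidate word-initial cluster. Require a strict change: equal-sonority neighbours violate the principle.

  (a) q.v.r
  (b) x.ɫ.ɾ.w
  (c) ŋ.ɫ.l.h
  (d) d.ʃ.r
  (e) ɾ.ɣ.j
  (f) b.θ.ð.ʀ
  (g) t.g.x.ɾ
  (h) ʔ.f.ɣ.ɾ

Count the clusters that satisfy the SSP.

(a) 1-4-7 → obeys
(b) 3-6-7-8 → obeys
(c) 5-6-6-3 → violates
(d) 2-3-7 → obeys
(e) 7-4-8 → violates
(f) 2-3-4-7 → obeys
(g) 1-2-3-7 → obeys
(h) 1-3-4-7 → obeys

6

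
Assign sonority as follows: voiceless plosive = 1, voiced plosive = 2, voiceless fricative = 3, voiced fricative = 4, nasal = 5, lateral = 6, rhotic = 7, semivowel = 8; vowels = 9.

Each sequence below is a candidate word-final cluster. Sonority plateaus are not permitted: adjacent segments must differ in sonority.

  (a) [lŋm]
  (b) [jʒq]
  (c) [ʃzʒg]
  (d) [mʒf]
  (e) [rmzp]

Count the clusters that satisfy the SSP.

(a) [lŋm]: profile 6-5-5 — violates.
(b) [jʒq]: profile 8-4-1 — obeys.
(c) [ʃzʒg]: profile 3-4-4-2 — violates.
(d) [mʒf]: profile 5-4-3 — obeys.
(e) [rmzp]: profile 7-5-4-1 — obeys.

3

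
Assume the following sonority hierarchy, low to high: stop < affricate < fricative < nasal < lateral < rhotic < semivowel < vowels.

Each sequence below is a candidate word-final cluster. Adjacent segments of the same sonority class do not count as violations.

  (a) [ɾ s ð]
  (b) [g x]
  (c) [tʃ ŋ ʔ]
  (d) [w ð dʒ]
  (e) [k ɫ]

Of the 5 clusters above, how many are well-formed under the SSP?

(a) 6-3-3 → obeys
(b) 1-3 → violates
(c) 2-4-1 → violates
(d) 7-3-2 → obeys
(e) 1-5 → violates

2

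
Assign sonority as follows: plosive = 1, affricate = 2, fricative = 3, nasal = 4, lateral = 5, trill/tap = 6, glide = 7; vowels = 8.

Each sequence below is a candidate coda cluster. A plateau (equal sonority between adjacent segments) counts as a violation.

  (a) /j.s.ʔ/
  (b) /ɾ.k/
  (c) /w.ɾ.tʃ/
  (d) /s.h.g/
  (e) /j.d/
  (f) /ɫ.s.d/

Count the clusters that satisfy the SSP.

5

(a) sonority 7-3-1: well-formed.
(b) sonority 6-1: well-formed.
(c) sonority 7-6-2: well-formed.
(d) sonority 3-3-1: ill-formed.
(e) sonority 7-1: well-formed.
(f) sonority 5-3-1: well-formed.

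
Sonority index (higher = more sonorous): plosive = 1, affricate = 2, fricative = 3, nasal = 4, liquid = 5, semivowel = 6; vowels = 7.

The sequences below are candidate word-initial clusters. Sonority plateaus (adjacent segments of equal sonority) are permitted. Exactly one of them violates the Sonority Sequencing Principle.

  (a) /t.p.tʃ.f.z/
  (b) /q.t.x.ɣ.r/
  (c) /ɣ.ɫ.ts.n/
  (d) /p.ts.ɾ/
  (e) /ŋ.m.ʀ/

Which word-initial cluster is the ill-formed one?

c

(a) /t.p.tʃ.f.z/: profile 1-1-2-3-3 — obeys.
(b) /q.t.x.ɣ.r/: profile 1-1-3-3-5 — obeys.
(c) /ɣ.ɫ.ts.n/: profile 3-5-2-4 — violates.
(d) /p.ts.ɾ/: profile 1-2-5 — obeys.
(e) /ŋ.m.ʀ/: profile 4-4-5 — obeys.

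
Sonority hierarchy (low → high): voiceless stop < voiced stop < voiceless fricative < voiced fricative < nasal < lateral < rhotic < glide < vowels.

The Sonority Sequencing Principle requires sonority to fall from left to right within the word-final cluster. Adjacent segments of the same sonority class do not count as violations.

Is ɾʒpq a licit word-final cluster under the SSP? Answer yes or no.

/ɾ/: rhotic = 7.
/ʒ/: voiced fricative = 4.
/p/: voiceless stop = 1.
/q/: voiceless stop = 1.
The profile 7-4-1-1 is non-increasing (plateaus allowed), so the word-final cluster satisfies the SSP.

yes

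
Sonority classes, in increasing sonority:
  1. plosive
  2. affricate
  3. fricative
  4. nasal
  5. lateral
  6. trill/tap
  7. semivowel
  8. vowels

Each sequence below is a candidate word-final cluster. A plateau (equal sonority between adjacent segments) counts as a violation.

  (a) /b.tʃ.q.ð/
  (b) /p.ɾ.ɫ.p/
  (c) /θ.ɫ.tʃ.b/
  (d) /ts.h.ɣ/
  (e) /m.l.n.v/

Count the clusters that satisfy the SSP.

0

(a) sonority 1-2-1-3: ill-formed.
(b) sonority 1-6-5-1: ill-formed.
(c) sonority 3-5-2-1: ill-formed.
(d) sonority 2-3-3: ill-formed.
(e) sonority 4-5-4-3: ill-formed.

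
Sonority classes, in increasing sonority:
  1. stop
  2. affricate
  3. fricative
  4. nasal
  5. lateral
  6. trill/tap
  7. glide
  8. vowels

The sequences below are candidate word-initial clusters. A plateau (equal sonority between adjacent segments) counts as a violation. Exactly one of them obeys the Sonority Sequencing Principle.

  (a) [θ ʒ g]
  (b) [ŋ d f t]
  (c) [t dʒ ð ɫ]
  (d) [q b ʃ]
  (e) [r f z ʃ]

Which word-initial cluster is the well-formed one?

c

(a) 3-3-1 → violates
(b) 4-1-3-1 → violates
(c) 1-2-3-5 → obeys
(d) 1-1-3 → violates
(e) 6-3-3-3 → violates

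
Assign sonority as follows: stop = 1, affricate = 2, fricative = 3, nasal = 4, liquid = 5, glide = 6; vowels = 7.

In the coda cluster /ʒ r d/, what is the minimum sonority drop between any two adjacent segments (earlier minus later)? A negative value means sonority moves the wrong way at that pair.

/ʒ/: fricative = 3.
/r/: liquid = 5.
/d/: stop = 1.
/ʒ/→/r/: change -2.
/r/→/d/: change +4.
Minimum = -2.

-2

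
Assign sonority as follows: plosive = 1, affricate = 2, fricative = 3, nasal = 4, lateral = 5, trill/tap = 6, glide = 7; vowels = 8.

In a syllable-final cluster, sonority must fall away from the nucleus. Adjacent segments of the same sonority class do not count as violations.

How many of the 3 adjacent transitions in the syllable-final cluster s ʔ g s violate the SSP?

/s/ — fricative, sonority 3.
/ʔ/ — plosive, sonority 1.
/g/ — plosive, sonority 1.
/s/ — fricative, sonority 3.
/s/→/ʔ/: 3→1 (falls) — ok.
/ʔ/→/g/: 1→1 (plateau, allowed) — ok.
/g/→/s/: 1→3 (does not fall) — violation.

1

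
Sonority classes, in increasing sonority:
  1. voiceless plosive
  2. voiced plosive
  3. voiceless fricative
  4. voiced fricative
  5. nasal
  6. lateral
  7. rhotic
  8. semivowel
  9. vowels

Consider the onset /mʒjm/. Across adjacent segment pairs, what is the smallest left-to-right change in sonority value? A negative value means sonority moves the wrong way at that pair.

/m/ is a nasal (sonority 5).
/ʒ/ is a voiced fricative (sonority 4).
/j/ is a semivowel (sonority 8).
/m/ is a nasal (sonority 5).
/m/→/ʒ/: change -1.
/ʒ/→/j/: change +4.
/j/→/m/: change -3.
Minimum = -3.

-3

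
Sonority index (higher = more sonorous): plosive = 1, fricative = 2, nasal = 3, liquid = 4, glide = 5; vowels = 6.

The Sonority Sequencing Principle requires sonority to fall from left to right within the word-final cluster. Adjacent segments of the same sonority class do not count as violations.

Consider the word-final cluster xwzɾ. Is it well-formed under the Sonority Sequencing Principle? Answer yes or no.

/x/ — fricative, sonority 2.
/w/ — glide, sonority 5.
/z/ — fricative, sonority 2.
/ɾ/ — liquid, sonority 4.
The profile is 2-5-2-4. Between /x/ (2) and /w/ (5) sonority does not fall, so the cluster violates the SSP.

no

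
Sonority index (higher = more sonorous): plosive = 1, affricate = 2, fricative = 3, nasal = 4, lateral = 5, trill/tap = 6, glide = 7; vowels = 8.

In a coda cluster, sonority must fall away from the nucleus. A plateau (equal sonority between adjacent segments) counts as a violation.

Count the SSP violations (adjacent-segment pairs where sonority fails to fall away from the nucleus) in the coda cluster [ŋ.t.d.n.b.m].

/ŋ/ is a nasal (sonority 4).
/t/ is a plosive (sonority 1).
/d/ is a plosive (sonority 1).
/n/ is a nasal (sonority 4).
/b/ is a plosive (sonority 1).
/m/ is a nasal (sonority 4).
/ŋ/→/t/: 4→1 (falls) — ok.
/t/→/d/: 1→1 (plateau) — violation.
/d/→/n/: 1→4 (does not fall) — violation.
/n/→/b/: 4→1 (falls) — ok.
/b/→/m/: 1→4 (does not fall) — violation.

3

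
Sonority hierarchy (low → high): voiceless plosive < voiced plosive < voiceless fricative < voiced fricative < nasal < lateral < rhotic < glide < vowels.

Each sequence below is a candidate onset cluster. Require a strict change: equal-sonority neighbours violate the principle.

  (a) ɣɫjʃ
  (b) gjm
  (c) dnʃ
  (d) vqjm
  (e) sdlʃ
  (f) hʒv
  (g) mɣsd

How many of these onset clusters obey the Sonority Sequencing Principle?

(a) ɣɫjʃ: profile 4-6-8-3 — violates.
(b) gjm: profile 2-8-5 — violates.
(c) dnʃ: profile 2-5-3 — violates.
(d) vqjm: profile 4-1-8-5 — violates.
(e) sdlʃ: profile 3-2-6-3 — violates.
(f) hʒv: profile 3-4-4 — violates.
(g) mɣsd: profile 5-4-3-2 — violates.

0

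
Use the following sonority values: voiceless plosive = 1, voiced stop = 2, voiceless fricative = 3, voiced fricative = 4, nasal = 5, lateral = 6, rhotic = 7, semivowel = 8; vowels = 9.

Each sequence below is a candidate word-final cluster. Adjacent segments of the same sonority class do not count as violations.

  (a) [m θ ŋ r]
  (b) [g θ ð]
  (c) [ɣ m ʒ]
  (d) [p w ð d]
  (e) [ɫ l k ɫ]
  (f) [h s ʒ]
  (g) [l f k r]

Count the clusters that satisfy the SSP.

0

(a) sonority 5-3-5-7: ill-formed.
(b) sonority 2-3-4: ill-formed.
(c) sonority 4-5-4: ill-formed.
(d) sonority 1-8-4-2: ill-formed.
(e) sonority 6-6-1-6: ill-formed.
(f) sonority 3-3-4: ill-formed.
(g) sonority 6-3-1-7: ill-formed.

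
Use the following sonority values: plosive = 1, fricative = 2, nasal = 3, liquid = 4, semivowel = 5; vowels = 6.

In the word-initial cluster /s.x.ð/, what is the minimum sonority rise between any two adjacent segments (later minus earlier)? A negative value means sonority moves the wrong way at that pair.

0

/s/: fricative = 2.
/x/: fricative = 2.
/ð/: fricative = 2.
/s/→/x/: change +0.
/x/→/ð/: change +0.
Minimum = 0.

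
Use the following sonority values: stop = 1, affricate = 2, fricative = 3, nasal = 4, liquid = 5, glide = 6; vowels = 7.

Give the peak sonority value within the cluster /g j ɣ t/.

6

/g/: stop = 1.
/j/: glide = 6.
/ɣ/: fricative = 3.
/t/: stop = 1.
The maximum is 6.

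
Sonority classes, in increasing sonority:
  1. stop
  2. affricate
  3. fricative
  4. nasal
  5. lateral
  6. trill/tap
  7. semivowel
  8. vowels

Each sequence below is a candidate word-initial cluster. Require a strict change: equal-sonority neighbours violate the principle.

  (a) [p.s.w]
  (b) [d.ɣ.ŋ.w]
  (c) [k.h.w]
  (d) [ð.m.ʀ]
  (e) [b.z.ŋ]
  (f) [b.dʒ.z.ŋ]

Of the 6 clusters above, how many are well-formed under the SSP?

(a) [p.s.w]: profile 1-3-7 — obeys.
(b) [d.ɣ.ŋ.w]: profile 1-3-4-7 — obeys.
(c) [k.h.w]: profile 1-3-7 — obeys.
(d) [ð.m.ʀ]: profile 3-4-6 — obeys.
(e) [b.z.ŋ]: profile 1-3-4 — obeys.
(f) [b.dʒ.z.ŋ]: profile 1-2-3-4 — obeys.

6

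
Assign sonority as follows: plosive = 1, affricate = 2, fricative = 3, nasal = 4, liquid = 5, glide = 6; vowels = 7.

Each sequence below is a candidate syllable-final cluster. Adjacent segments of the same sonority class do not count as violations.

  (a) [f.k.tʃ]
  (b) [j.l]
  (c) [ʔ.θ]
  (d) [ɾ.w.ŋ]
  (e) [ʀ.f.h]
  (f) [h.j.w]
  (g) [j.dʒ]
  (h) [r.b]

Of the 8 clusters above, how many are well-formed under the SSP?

(a) [f.k.tʃ]: profile 3-1-2 — violates.
(b) [j.l]: profile 6-5 — obeys.
(c) [ʔ.θ]: profile 1-3 — violates.
(d) [ɾ.w.ŋ]: profile 5-6-4 — violates.
(e) [ʀ.f.h]: profile 5-3-3 — obeys.
(f) [h.j.w]: profile 3-6-6 — violates.
(g) [j.dʒ]: profile 6-2 — obeys.
(h) [r.b]: profile 5-1 — obeys.

4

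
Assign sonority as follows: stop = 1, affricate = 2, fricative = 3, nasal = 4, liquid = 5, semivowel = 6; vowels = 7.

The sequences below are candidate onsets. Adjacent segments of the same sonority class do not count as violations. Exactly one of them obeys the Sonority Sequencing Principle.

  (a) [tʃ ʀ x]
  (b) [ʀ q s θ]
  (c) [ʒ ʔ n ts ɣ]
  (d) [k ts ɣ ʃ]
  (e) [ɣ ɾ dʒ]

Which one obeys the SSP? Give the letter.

d

(a) sonority 2-5-3: ill-formed.
(b) sonority 5-1-3-3: ill-formed.
(c) sonority 3-1-4-2-3: ill-formed.
(d) sonority 1-2-3-3: well-formed.
(e) sonority 3-5-2: ill-formed.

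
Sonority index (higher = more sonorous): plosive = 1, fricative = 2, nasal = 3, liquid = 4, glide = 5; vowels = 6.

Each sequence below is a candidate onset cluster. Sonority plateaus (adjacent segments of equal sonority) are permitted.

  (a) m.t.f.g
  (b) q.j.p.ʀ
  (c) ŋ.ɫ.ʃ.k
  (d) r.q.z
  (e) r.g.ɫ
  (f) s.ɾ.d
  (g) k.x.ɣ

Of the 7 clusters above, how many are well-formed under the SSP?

(a) m.t.f.g: profile 3-1-2-1 — violates.
(b) q.j.p.ʀ: profile 1-5-1-4 — violates.
(c) ŋ.ɫ.ʃ.k: profile 3-4-2-1 — violates.
(d) r.q.z: profile 4-1-2 — violates.
(e) r.g.ɫ: profile 4-1-4 — violates.
(f) s.ɾ.d: profile 2-4-1 — violates.
(g) k.x.ɣ: profile 1-2-2 — obeys.

1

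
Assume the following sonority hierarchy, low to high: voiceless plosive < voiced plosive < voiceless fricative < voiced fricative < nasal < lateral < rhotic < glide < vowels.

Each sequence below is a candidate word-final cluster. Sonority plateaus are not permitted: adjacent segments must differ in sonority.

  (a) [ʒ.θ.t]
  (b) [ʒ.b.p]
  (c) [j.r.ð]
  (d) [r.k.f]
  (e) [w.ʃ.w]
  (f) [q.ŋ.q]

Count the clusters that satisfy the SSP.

(a) [ʒ.θ.t]: profile 4-3-1 — obeys.
(b) [ʒ.b.p]: profile 4-2-1 — obeys.
(c) [j.r.ð]: profile 8-7-4 — obeys.
(d) [r.k.f]: profile 7-1-3 — violates.
(e) [w.ʃ.w]: profile 8-3-8 — violates.
(f) [q.ŋ.q]: profile 1-5-1 — violates.

3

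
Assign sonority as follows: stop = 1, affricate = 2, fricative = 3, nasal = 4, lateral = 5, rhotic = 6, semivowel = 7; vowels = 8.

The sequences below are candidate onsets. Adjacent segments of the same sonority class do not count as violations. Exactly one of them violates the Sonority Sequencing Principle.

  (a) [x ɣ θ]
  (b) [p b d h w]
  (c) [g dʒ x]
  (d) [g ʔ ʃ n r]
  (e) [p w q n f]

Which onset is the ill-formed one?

(a) sonority 3-3-3: well-formed.
(b) sonority 1-1-1-3-7: well-formed.
(c) sonority 1-2-3: well-formed.
(d) sonority 1-1-3-4-6: well-formed.
(e) sonority 1-7-1-4-3: ill-formed.

e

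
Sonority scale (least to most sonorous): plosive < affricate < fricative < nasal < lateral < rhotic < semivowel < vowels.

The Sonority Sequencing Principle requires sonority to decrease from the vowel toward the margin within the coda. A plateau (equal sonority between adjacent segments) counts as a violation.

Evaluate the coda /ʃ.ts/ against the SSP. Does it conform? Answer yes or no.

/ʃ/ is a fricative (sonority 3).
/ts/ is an affricate (sonority 2).
The profile 3-2 strictly falls, so the coda satisfies the SSP.

yes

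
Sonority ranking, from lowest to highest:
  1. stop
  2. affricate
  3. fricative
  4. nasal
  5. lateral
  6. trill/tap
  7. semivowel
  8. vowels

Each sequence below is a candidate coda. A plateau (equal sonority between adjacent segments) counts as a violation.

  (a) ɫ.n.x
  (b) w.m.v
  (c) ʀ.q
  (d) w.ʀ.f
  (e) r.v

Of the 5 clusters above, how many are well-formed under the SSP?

5

(a) 5-4-3 → obeys
(b) 7-4-3 → obeys
(c) 6-1 → obeys
(d) 7-6-3 → obeys
(e) 6-3 → obeys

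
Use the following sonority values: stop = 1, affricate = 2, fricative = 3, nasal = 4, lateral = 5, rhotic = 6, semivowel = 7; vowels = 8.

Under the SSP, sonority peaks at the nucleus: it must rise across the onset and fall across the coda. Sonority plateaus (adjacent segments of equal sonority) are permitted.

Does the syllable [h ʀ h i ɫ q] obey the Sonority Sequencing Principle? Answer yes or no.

Onset: /h/ is a fricative (sonority 3), /ʀ/ is a rhotic (sonority 6), /h/ is a fricative (sonority 3); then the nucleus /i/ (sonority 8).
Onset profile 3-6-3-8 — does not rise throughout.
Coda: /ɫ/ is a lateral (sonority 5), /q/ is a stop (sonority 1).
Coda profile 8-5-1 — falls from the nucleus.

no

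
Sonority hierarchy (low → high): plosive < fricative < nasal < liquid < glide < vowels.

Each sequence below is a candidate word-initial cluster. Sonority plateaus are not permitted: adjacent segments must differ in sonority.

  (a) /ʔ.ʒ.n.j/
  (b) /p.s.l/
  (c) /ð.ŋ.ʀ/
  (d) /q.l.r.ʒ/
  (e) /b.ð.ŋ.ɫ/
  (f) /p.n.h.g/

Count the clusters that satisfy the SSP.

4

(a) sonority 1-2-3-5: well-formed.
(b) sonority 1-2-4: well-formed.
(c) sonority 2-3-4: well-formed.
(d) sonority 1-4-4-2: ill-formed.
(e) sonority 1-2-3-4: well-formed.
(f) sonority 1-3-2-1: ill-formed.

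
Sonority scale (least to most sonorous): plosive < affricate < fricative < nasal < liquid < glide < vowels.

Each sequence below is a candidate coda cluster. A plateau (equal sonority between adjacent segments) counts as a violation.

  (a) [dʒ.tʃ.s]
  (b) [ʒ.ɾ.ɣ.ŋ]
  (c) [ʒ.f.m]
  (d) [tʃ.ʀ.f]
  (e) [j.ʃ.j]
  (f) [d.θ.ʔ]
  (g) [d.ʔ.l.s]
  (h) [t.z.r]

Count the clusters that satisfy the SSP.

(a) 2-2-3 → violates
(b) 3-5-3-4 → violates
(c) 3-3-4 → violates
(d) 2-5-3 → violates
(e) 6-3-6 → violates
(f) 1-3-1 → violates
(g) 1-1-5-3 → violates
(h) 1-3-5 → violates

0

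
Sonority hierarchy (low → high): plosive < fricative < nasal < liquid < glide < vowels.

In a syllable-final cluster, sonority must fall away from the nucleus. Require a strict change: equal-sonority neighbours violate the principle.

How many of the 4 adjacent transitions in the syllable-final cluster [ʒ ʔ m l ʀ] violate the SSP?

3

/ʒ/ — fricative, sonority 2.
/ʔ/ — plosive, sonority 1.
/m/ — nasal, sonority 3.
/l/ — liquid, sonority 4.
/ʀ/ — liquid, sonority 4.
/ʒ/→/ʔ/: 2→1 (falls) — ok.
/ʔ/→/m/: 1→3 (does not fall) — violation.
/m/→/l/: 3→4 (does not fall) — violation.
/l/→/ʀ/: 4→4 (plateau) — violation.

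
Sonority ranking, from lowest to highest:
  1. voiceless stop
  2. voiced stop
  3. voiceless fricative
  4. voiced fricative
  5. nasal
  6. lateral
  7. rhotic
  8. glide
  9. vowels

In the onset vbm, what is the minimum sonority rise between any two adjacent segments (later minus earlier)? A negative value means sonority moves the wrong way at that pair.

/v/: voiced fricative = 4.
/b/: voiced stop = 2.
/m/: nasal = 5.
/v/→/b/: change -2.
/b/→/m/: change +3.
Minimum = -2.

-2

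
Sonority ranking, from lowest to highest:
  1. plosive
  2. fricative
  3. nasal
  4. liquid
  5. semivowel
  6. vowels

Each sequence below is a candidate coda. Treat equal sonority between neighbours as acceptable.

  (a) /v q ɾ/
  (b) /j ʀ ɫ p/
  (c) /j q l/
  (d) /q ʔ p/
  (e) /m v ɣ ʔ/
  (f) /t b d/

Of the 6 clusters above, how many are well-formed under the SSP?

(a) /v q ɾ/: profile 2-1-4 — violates.
(b) /j ʀ ɫ p/: profile 5-4-4-1 — obeys.
(c) /j q l/: profile 5-1-4 — violates.
(d) /q ʔ p/: profile 1-1-1 — obeys.
(e) /m v ɣ ʔ/: profile 3-2-2-1 — obeys.
(f) /t b d/: profile 1-1-1 — obeys.

4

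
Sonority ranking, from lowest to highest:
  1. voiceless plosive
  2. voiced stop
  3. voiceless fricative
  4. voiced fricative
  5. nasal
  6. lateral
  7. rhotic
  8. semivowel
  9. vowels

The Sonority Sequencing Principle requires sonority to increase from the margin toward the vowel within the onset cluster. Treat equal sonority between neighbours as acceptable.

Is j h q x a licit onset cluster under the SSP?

/j/ is a semivowel (sonority 8).
/h/ is a voiceless fricative (sonority 3).
/q/ is a voiceless plosive (sonority 1).
/x/ is a voiceless fricative (sonority 3).
The profile is 8-3-1-3. Between /j/ (8) and /h/ (3) sonority does not rise, so the cluster violates the SSP.

no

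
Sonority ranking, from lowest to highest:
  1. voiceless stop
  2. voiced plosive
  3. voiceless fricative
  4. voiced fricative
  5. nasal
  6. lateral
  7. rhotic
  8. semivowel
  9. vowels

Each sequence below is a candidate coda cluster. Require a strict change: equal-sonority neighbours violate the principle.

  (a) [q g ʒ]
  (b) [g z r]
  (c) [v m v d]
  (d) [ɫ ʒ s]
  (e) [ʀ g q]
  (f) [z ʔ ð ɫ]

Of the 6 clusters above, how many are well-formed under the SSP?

(a) [q g ʒ]: profile 1-2-4 — violates.
(b) [g z r]: profile 2-4-7 — violates.
(c) [v m v d]: profile 4-5-4-2 — violates.
(d) [ɫ ʒ s]: profile 6-4-3 — obeys.
(e) [ʀ g q]: profile 7-2-1 — obeys.
(f) [z ʔ ð ɫ]: profile 4-1-4-6 — violates.

2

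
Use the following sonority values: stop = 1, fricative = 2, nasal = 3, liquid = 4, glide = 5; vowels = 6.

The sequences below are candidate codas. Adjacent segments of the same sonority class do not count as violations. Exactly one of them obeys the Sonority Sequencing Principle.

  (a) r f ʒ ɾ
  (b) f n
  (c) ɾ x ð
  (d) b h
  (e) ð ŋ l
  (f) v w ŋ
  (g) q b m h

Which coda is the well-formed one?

c

(a) 4-2-2-4 → violates
(b) 2-3 → violates
(c) 4-2-2 → obeys
(d) 1-2 → violates
(e) 2-3-4 → violates
(f) 2-5-3 → violates
(g) 1-1-3-2 → violates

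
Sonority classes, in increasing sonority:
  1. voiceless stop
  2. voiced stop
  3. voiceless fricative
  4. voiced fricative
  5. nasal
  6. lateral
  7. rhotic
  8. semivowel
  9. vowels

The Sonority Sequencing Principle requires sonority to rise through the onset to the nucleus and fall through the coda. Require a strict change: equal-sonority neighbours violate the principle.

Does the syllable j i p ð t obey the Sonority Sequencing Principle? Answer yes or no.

Onset: /j/ is a semivowel (sonority 8); then the nucleus /i/ (sonority 9).
Onset profile 8-9 — rises to the nucleus.
Coda: /p/ is a voiceless stop (sonority 1), /ð/ is a voiced fricative (sonority 4), /t/ is a voiceless stop (sonority 1).
Coda profile 9-1-4-1 — does not strictly fall throughout.

no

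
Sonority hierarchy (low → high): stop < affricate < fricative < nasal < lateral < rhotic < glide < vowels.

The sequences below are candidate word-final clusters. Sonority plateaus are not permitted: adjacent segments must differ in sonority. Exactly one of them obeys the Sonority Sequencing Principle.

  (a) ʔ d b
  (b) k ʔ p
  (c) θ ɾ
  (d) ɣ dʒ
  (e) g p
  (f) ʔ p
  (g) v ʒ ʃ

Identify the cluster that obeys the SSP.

(a) sonority 1-1-1: ill-formed.
(b) sonority 1-1-1: ill-formed.
(c) sonority 3-6: ill-formed.
(d) sonority 3-2: well-formed.
(e) sonority 1-1: ill-formed.
(f) sonority 1-1: ill-formed.
(g) sonority 3-3-3: ill-formed.

d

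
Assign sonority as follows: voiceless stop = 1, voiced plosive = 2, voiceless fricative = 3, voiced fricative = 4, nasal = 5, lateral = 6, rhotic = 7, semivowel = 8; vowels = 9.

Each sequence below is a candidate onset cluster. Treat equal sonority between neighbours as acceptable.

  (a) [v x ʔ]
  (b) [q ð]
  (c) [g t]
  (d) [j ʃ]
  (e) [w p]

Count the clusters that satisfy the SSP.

1

(a) [v x ʔ]: profile 4-3-1 — violates.
(b) [q ð]: profile 1-4 — obeys.
(c) [g t]: profile 2-1 — violates.
(d) [j ʃ]: profile 8-3 — violates.
(e) [w p]: profile 8-1 — violates.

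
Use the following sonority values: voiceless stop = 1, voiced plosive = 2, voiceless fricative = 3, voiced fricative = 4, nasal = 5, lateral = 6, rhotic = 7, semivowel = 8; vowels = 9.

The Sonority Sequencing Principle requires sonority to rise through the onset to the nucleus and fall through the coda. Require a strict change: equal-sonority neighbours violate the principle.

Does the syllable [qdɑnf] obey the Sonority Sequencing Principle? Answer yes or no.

Onset: /q/ is a voiceless stop (sonority 1), /d/ is a voiced plosive (sonority 2); then the nucleus /ɑ/ (sonority 9).
Onset profile 1-2-9 — rises to the nucleus.
Coda: /n/ is a nasal (sonority 5), /f/ is a voiceless fricative (sonority 3).
Coda profile 9-5-3 — falls from the nucleus.

yes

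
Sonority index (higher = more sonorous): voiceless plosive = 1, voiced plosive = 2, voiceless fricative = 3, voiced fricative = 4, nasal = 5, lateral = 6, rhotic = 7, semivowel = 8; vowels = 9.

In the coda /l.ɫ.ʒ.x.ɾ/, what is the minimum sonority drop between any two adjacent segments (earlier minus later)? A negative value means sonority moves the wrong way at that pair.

-4

/l/ — lateral, sonority 6.
/ɫ/ — lateral, sonority 6.
/ʒ/ — voiced fricative, sonority 4.
/x/ — voiceless fricative, sonority 3.
/ɾ/ — rhotic, sonority 7.
/l/→/ɫ/: change +0.
/ɫ/→/ʒ/: change +2.
/ʒ/→/x/: change +1.
/x/→/ɾ/: change -4.
Minimum = -4.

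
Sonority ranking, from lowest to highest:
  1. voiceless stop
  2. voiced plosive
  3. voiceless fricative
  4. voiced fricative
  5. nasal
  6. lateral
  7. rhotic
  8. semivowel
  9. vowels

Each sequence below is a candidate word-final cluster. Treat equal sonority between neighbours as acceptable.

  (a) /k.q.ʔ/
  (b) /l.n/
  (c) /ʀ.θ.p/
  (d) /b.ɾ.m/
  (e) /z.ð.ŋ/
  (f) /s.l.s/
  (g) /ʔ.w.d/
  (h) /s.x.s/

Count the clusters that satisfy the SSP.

(a) sonority 1-1-1: well-formed.
(b) sonority 6-5: well-formed.
(c) sonority 7-3-1: well-formed.
(d) sonority 2-7-5: ill-formed.
(e) sonority 4-4-5: ill-formed.
(f) sonority 3-6-3: ill-formed.
(g) sonority 1-8-2: ill-formed.
(h) sonority 3-3-3: well-formed.

4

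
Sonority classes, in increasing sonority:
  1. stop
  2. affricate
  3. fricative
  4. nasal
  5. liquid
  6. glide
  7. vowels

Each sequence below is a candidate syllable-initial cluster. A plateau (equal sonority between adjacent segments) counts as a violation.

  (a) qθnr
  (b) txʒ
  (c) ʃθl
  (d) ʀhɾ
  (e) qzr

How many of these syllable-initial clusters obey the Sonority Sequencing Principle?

2

(a) 1-3-4-5 → obeys
(b) 1-3-3 → violates
(c) 3-3-5 → violates
(d) 5-3-5 → violates
(e) 1-3-5 → obeys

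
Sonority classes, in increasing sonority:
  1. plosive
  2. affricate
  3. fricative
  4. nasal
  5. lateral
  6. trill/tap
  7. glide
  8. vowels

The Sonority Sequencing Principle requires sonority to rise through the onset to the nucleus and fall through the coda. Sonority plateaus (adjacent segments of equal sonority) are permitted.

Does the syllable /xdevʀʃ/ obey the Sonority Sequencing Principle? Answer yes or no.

Onset: /x/ is a fricative (sonority 3), /d/ is a plosive (sonority 1); then the nucleus /e/ (sonority 8).
Onset profile 3-1-8 — does not rise throughout.
Coda: /v/ is a fricative (sonority 3), /ʀ/ is a trill/tap (sonority 6), /ʃ/ is a fricative (sonority 3).
Coda profile 8-3-6-3 — does not fall throughout.

no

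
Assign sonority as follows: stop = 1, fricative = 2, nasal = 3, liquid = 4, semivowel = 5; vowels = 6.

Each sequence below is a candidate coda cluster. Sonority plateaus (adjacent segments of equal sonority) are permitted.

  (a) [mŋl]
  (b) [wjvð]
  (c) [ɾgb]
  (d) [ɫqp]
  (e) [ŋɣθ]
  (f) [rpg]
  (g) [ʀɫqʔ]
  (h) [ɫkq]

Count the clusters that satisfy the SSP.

7

(a) 3-3-4 → violates
(b) 5-5-2-2 → obeys
(c) 4-1-1 → obeys
(d) 4-1-1 → obeys
(e) 3-2-2 → obeys
(f) 4-1-1 → obeys
(g) 4-4-1-1 → obeys
(h) 4-1-1 → obeys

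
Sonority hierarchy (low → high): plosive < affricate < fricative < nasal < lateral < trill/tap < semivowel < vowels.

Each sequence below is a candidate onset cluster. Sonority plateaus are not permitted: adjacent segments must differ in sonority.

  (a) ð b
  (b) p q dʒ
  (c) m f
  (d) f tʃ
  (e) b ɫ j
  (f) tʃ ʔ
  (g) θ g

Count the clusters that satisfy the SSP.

1

(a) ð b: profile 3-1 — violates.
(b) p q dʒ: profile 1-1-2 — violates.
(c) m f: profile 4-3 — violates.
(d) f tʃ: profile 3-2 — violates.
(e) b ɫ j: profile 1-5-7 — obeys.
(f) tʃ ʔ: profile 2-1 — violates.
(g) θ g: profile 3-1 — violates.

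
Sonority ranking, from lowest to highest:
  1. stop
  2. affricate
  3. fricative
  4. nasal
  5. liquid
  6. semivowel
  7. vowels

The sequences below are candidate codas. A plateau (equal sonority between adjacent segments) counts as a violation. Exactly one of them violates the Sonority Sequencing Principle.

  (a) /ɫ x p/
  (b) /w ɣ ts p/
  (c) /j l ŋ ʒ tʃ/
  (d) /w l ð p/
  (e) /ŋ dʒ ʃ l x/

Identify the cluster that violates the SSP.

(a) 5-3-1 → obeys
(b) 6-3-2-1 → obeys
(c) 6-5-4-3-2 → obeys
(d) 6-5-3-1 → obeys
(e) 4-2-3-5-3 → violates

e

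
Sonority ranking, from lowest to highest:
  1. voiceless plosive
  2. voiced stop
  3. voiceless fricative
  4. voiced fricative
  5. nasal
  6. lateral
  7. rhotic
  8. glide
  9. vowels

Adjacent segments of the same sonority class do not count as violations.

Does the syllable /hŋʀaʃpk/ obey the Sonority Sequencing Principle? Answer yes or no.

yes

Onset: /h/ is a voiceless fricative (sonority 3), /ŋ/ is a nasal (sonority 5), /ʀ/ is a rhotic (sonority 7); then the nucleus /a/ (sonority 9).
Onset profile 3-5-7-9 — rises to the nucleus.
Coda: /ʃ/ is a voiceless fricative (sonority 3), /p/ is a voiceless plosive (sonority 1), /k/ is a voiceless plosive (sonority 1).
Coda profile 9-3-1-1 — falls from the nucleus.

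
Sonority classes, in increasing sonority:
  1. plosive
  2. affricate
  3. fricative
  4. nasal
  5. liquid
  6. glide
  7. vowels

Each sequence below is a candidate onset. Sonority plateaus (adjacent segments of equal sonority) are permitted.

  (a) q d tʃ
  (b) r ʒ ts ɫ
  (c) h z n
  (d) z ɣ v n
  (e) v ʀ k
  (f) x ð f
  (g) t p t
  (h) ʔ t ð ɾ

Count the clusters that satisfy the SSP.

6

(a) q d tʃ: profile 1-1-2 — obeys.
(b) r ʒ ts ɫ: profile 5-3-2-5 — violates.
(c) h z n: profile 3-3-4 — obeys.
(d) z ɣ v n: profile 3-3-3-4 — obeys.
(e) v ʀ k: profile 3-5-1 — violates.
(f) x ð f: profile 3-3-3 — obeys.
(g) t p t: profile 1-1-1 — obeys.
(h) ʔ t ð ɾ: profile 1-1-3-5 — obeys.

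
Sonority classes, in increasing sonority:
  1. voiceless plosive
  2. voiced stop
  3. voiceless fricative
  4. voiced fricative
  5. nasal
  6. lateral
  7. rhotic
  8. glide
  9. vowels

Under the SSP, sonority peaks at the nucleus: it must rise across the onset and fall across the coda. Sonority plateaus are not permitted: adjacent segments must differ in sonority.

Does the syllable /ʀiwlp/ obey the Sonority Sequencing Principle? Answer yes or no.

Onset: /ʀ/ is a rhotic (sonority 7); then the nucleus /i/ (sonority 9).
Onset profile 7-9 — rises to the nucleus.
Coda: /w/ is a glide (sonority 8), /l/ is a lateral (sonority 6), /p/ is a voiceless plosive (sonority 1).
Coda profile 9-8-6-1 — falls from the nucleus.

yes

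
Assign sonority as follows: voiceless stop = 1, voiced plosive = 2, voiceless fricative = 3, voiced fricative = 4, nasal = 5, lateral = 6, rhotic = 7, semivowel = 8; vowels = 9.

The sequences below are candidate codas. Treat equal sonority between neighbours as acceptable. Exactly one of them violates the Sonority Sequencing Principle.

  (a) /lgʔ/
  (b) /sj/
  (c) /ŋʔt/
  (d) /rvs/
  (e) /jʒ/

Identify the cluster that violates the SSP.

b

(a) 6-2-1 → obeys
(b) 3-8 → violates
(c) 5-1-1 → obeys
(d) 7-4-3 → obeys
(e) 8-4 → obeys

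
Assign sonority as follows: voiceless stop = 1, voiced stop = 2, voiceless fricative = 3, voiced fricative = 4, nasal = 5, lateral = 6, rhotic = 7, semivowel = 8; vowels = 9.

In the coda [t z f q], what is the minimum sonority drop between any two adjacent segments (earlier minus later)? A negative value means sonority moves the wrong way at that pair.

/t/ — voiceless stop, sonority 1.
/z/ — voiced fricative, sonority 4.
/f/ — voiceless fricative, sonority 3.
/q/ — voiceless stop, sonority 1.
/t/→/z/: change -3.
/z/→/f/: change +1.
/f/→/q/: change +2.
Minimum = -3.

-3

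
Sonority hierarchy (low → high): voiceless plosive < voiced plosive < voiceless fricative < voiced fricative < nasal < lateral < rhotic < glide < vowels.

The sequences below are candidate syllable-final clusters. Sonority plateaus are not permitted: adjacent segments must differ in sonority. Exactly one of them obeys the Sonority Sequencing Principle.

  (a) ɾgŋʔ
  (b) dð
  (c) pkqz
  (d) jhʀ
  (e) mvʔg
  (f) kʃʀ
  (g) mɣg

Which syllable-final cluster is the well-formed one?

g

(a) sonority 7-2-5-1: ill-formed.
(b) sonority 2-4: ill-formed.
(c) sonority 1-1-1-4: ill-formed.
(d) sonority 8-3-7: ill-formed.
(e) sonority 5-4-1-2: ill-formed.
(f) sonority 1-3-7: ill-formed.
(g) sonority 5-4-2: well-formed.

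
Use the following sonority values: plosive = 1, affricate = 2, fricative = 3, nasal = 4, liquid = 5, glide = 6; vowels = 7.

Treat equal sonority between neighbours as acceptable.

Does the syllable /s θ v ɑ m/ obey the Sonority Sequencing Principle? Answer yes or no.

Onset: /s/ is a fricative (sonority 3), /θ/ is a fricative (sonority 3), /v/ is a fricative (sonority 3); then the nucleus /ɑ/ (sonority 7).
Onset profile 3-3-3-7 — rises to the nucleus.
Coda: /m/ is a nasal (sonority 4).
Coda profile 7-4 — falls from the nucleus.

yes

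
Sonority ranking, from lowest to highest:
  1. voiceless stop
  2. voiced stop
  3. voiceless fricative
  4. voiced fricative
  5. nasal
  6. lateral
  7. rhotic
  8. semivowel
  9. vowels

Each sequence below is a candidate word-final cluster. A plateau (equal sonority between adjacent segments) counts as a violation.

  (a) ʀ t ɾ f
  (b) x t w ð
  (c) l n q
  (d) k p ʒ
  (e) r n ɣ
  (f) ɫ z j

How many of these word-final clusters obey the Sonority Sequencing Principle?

2

(a) ʀ t ɾ f: profile 7-1-7-3 — violates.
(b) x t w ð: profile 3-1-8-4 — violates.
(c) l n q: profile 6-5-1 — obeys.
(d) k p ʒ: profile 1-1-4 — violates.
(e) r n ɣ: profile 7-5-4 — obeys.
(f) ɫ z j: profile 6-4-8 — violates.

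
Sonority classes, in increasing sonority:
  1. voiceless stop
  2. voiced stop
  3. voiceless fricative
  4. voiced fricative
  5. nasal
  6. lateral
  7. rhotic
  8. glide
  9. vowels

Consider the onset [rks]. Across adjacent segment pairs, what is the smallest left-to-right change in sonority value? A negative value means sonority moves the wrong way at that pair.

-6

/r/ — rhotic, sonority 7.
/k/ — voiceless stop, sonority 1.
/s/ — voiceless fricative, sonority 3.
/r/→/k/: change -6.
/k/→/s/: change +2.
Minimum = -6.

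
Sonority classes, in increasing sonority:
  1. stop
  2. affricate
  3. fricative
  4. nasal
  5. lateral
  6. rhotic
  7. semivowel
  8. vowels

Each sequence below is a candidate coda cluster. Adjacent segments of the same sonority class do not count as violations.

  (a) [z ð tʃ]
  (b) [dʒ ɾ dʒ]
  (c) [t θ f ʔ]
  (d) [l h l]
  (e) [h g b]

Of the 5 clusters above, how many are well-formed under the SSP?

(a) sonority 3-3-2: well-formed.
(b) sonority 2-6-2: ill-formed.
(c) sonority 1-3-3-1: ill-formed.
(d) sonority 5-3-5: ill-formed.
(e) sonority 3-1-1: well-formed.

2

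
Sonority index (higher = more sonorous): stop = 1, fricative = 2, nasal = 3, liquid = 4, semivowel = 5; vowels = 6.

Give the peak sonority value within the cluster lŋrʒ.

/l/: liquid = 4.
/ŋ/: nasal = 3.
/r/: liquid = 4.
/ʒ/: fricative = 2.
The maximum is 4.

4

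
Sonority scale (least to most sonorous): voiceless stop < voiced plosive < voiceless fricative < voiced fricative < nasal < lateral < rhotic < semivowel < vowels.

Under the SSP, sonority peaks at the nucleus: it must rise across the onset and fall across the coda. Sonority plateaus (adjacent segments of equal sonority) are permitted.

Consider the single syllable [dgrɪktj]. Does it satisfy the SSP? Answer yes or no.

no

Onset: /d/ is a voiced plosive (sonority 2), /g/ is a voiced plosive (sonority 2), /r/ is a rhotic (sonority 7); then the nucleus /ɪ/ (sonority 9).
Onset profile 2-2-7-9 — rises to the nucleus.
Coda: /k/ is a voiceless stop (sonority 1), /t/ is a voiceless stop (sonority 1), /j/ is a semivowel (sonority 8).
Coda profile 9-1-1-8 — does not fall throughout.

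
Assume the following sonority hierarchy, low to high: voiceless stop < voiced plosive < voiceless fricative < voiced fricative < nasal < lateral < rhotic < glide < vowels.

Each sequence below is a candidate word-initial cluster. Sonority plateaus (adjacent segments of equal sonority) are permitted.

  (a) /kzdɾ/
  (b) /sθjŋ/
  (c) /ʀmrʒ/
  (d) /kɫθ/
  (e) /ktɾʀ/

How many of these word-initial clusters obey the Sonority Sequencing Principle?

1

(a) 1-4-2-7 → violates
(b) 3-3-8-5 → violates
(c) 7-5-7-4 → violates
(d) 1-6-3 → violates
(e) 1-1-7-7 → obeys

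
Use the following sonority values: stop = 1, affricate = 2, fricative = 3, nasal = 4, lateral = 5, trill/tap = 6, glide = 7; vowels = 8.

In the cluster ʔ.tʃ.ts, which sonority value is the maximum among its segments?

2

/ʔ/: stop = 1.
/tʃ/: affricate = 2.
/ts/: affricate = 2.
The maximum is 2.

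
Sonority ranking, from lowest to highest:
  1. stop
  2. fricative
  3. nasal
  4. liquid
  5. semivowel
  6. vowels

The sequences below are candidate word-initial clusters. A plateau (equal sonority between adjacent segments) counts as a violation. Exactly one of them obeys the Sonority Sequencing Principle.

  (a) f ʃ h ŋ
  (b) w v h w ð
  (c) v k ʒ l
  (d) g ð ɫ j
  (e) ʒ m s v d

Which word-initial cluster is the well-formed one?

(a) f ʃ h ŋ: profile 2-2-2-3 — violates.
(b) w v h w ð: profile 5-2-2-5-2 — violates.
(c) v k ʒ l: profile 2-1-2-4 — violates.
(d) g ð ɫ j: profile 1-2-4-5 — obeys.
(e) ʒ m s v d: profile 2-3-2-2-1 — violates.

d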